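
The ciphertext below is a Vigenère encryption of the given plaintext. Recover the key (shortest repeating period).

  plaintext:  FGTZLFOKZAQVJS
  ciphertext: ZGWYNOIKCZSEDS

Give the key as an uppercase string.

  i= 0: Z-F = 20 → U
  i= 1: G-G =  0 → A
  i= 2: W-T =  3 → D
  i= 3: Y-Z = 25 → Z
  i= 4: N-L =  2 → C
  i= 5: O-F =  9 → J
  i= 6: I-O = 20 → U
  i= 7: K-K =  0 → A
  i= 8: C-Z =  3 → D
  i= 9: Z-A = 25 → Z
  i=10: S-Q =  2 → C
  i=11: E-V =  9 → J
  i=12: D-J = 20 → U
  i=13: S-S =  0 → A
  shifts repeat with period 6: UADZCJ

UADZCJ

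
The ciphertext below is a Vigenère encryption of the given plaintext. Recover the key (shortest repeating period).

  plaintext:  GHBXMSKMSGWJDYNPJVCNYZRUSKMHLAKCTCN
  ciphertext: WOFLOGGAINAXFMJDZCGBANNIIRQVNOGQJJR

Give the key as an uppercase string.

QHEOCOWO

  i= 0: W-G = 16 → Q
  i= 1: O-H =  7 → H
  i= 2: F-B =  4 → E
  i= 3: L-X = 14 → O
  i= 4: O-M =  2 → C
  i= 5: G-S = 14 → O
  i= 6: G-K = 22 → W
  i= 7: A-M = 14 → O
  i= 8: I-S = 16 → Q
  i= 9: N-G =  7 → H
  i=10: A-W =  4 → E
  i=11: X-J = 14 → O
  i=12: F-D =  2 → C
  i=13: M-Y = 14 → O
  i=14: J-N = 22 → W
  i=15: D-P = 14 → O
  i=16: Z-J = 16 → Q
  i=17: C-V =  7 → H
  i=18: G-C =  4 → E
  i=19: B-N = 14 → O
  i=20: A-Y =  2 → C
  i=21: N-Z = 14 → O
  i=22: N-R = 22 → W
  i=23: I-U = 14 → O
  i=24: I-S = 16 → Q
  i=25: R-K =  7 → H
  i=26: Q-M =  4 → E
  i=27: V-H = 14 → O
  i=28: N-L =  2 → C
  i=29: O-A = 14 → O
  i=30: G-K = 22 → W
  i=31: Q-C = 14 → O
  i=32: J-T = 16 → Q
  i=33: J-C =  7 → H
  i=34: R-N =  4 → E
  shifts repeat with period 8: QHEOCOWO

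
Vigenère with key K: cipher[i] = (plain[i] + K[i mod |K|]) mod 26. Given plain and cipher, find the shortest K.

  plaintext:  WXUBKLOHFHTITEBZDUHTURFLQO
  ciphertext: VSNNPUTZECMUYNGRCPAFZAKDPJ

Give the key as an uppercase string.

  i= 0: V-W = 25 → Z
  i= 1: S-X = 21 → V
  i= 2: N-U = 19 → T
  i= 3: N-B = 12 → M
  i= 4: P-K =  5 → F
  i= 5: U-L =  9 → J
  i= 6: T-O =  5 → F
  i= 7: Z-H = 18 → S
  i= 8: E-F = 25 → Z
  i= 9: C-H = 21 → V
  i=10: M-T = 19 → T
  i=11: U-I = 12 → M
  i=12: Y-T =  5 → F
  i=13: N-E =  9 → J
  i=14: G-B =  5 → F
  i=15: R-Z = 18 → S
  i=16: C-D = 25 → Z
  i=17: P-U = 21 → V
  i=18: A-H = 19 → T
  i=19: F-T = 12 → M
  i=20: Z-U =  5 → F
  i=21: A-R =  9 → J
  i=22: K-F =  5 → F
  i=23: D-L = 18 → S
  i=24: P-Q = 25 → Z
  i=25: J-O = 21 → V
  shifts repeat with period 8: ZVTMFJFS

ZVTMFJFS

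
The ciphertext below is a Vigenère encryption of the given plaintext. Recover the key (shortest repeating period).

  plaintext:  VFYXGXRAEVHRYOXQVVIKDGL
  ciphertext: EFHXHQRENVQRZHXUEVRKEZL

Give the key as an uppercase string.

  i= 0: E-V =  9 → J
  i= 1: F-F =  0 → A
  i= 2: H-Y =  9 → J
  i= 3: X-X =  0 → A
  i= 4: H-G =  1 → B
  i= 5: Q-X = 19 → T
  i= 6: R-R =  0 → A
  i= 7: E-A =  4 → E
  i= 8: N-E =  9 → J
  i= 9: V-V =  0 → A
  i=10: Q-H =  9 → J
  i=11: R-R =  0 → A
  i=12: Z-Y =  1 → B
  i=13: H-O = 19 → T
  i=14: X-X =  0 → A
  i=15: U-Q =  4 → E
  i=16: E-V =  9 → J
  i=17: V-V =  0 → A
  i=18: R-I =  9 → J
  i=19: K-K =  0 → A
  i=20: E-D =  1 → B
  i=21: Z-G = 19 → T
  i=22: L-L =  0 → A
  shifts repeat with period 8: JAJABTAE

JAJABTAE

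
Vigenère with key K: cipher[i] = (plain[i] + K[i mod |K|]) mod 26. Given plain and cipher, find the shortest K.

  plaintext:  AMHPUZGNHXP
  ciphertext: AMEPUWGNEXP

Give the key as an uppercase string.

AAX

  i= 0: A-A =  0 → A
  i= 1: M-M =  0 → A
  i= 2: E-H = 23 → X
  i= 3: P-P =  0 → A
  i= 4: U-U =  0 → A
  i= 5: W-Z = 23 → X
  i= 6: G-G =  0 → A
  i= 7: N-N =  0 → A
  i= 8: E-H = 23 → X
  i= 9: X-X =  0 → A
  i=10: P-P =  0 → A
  shifts repeat with period 3: AAX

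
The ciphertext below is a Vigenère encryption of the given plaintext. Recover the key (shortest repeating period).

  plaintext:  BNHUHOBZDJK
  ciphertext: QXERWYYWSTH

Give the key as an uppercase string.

  i= 0: Q-B = 15 → P
  i= 1: X-N = 10 → K
  i= 2: E-H = 23 → X
  i= 3: R-U = 23 → X
  i= 4: W-H = 15 → P
  i= 5: Y-O = 10 → K
  i= 6: Y-B = 23 → X
  i= 7: W-Z = 23 → X
  i= 8: S-D = 15 → P
  i= 9: T-J = 10 → K
  i=10: H-K = 23 → X
  shifts repeat with period 4: PKXX

PKXX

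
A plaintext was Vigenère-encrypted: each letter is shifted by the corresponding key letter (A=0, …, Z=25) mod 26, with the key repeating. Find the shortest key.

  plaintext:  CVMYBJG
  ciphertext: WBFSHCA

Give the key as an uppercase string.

  i= 0: W-C = 20 → U
  i= 1: B-V =  6 → G
  i= 2: F-M = 19 → T
  i= 3: S-Y = 20 → U
  i= 4: H-B =  6 → G
  i= 5: C-J = 19 → T
  i= 6: A-G = 20 → U
  shifts repeat with period 3: UGT

UGT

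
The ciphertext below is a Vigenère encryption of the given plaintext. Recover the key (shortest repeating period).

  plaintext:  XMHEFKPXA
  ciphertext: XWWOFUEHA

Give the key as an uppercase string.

  i= 0: X-X =  0 → A
  i= 1: W-M = 10 → K
  i= 2: W-H = 15 → P
  i= 3: O-E = 10 → K
  i= 4: F-F =  0 → A
  i= 5: U-K = 10 → K
  i= 6: E-P = 15 → P
  i= 7: H-X = 10 → K
  i= 8: A-A =  0 → A
  shifts repeat with period 4: AKPK

AKPK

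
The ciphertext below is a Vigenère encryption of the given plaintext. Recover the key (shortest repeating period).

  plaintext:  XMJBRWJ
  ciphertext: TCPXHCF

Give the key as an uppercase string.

WQG

  i= 0: T-X = 22 → W
  i= 1: C-M = 16 → Q
  i= 2: P-J =  6 → G
  i= 3: X-B = 22 → W
  i= 4: H-R = 16 → Q
  i= 5: C-W =  6 → G
  i= 6: F-J = 22 → W
  shifts repeat with period 3: WQG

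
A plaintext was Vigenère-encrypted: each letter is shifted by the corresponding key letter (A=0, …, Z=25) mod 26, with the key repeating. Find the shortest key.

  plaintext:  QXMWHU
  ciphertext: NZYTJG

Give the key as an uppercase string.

  i= 0: N-Q = 23 → X
  i= 1: Z-X =  2 → C
  i= 2: Y-M = 12 → M
  i= 3: T-W = 23 → X
  i= 4: J-H =  2 → C
  i= 5: G-U = 12 → M
  shifts repeat with period 3: XCM

XCM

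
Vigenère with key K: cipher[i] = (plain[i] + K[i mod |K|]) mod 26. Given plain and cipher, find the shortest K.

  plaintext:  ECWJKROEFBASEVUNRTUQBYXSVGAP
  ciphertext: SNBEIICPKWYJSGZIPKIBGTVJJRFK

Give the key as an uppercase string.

  i= 0: S-E = 14 → O
  i= 1: N-C = 11 → L
  i= 2: B-W =  5 → F
  i= 3: E-J = 21 → V
  i= 4: I-K = 24 → Y
  i= 5: I-R = 17 → R
  i= 6: C-O = 14 → O
  i= 7: P-E = 11 → L
  i= 8: K-F =  5 → F
  i= 9: W-B = 21 → V
  i=10: Y-A = 24 → Y
  i=11: J-S = 17 → R
  i=12: S-E = 14 → O
  i=13: G-V = 11 → L
  i=14: Z-U =  5 → F
  i=15: I-N = 21 → V
  i=16: P-R = 24 → Y
  i=17: K-T = 17 → R
  i=18: I-U = 14 → O
  i=19: B-Q = 11 → L
  i=20: G-B =  5 → F
  i=21: T-Y = 21 → V
  i=22: V-X = 24 → Y
  i=23: J-S = 17 → R
  i=24: J-V = 14 → O
  i=25: R-G = 11 → L
  i=26: F-A =  5 → F
  i=27: K-P = 21 → V
  shifts repeat with period 6: OLFVYR

OLFVYR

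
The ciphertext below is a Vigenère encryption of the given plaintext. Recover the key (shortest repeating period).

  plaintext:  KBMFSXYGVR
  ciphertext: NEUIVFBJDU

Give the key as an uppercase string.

DDI

  i= 0: N-K =  3 → D
  i= 1: E-B =  3 → D
  i= 2: U-M =  8 → I
  i= 3: I-F =  3 → D
  i= 4: V-S =  3 → D
  i= 5: F-X =  8 → I
  i= 6: B-Y =  3 → D
  i= 7: J-G =  3 → D
  i= 8: D-V =  8 → I
  i= 9: U-R =  3 → D
  shifts repeat with period 3: DDI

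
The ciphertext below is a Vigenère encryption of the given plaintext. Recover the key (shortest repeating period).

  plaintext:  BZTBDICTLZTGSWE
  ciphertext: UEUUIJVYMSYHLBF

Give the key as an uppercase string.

TFB

  i= 0: U-B = 19 → T
  i= 1: E-Z =  5 → F
  i= 2: U-T =  1 → B
  i= 3: U-B = 19 → T
  i= 4: I-D =  5 → F
  i= 5: J-I =  1 → B
  i= 6: V-C = 19 → T
  i= 7: Y-T =  5 → F
  i= 8: M-L =  1 → B
  i= 9: S-Z = 19 → T
  i=10: Y-T =  5 → F
  i=11: H-G =  1 → B
  i=12: L-S = 19 → T
  i=13: B-W =  5 → F
  i=14: F-E =  1 → B
  shifts repeat with period 3: TFB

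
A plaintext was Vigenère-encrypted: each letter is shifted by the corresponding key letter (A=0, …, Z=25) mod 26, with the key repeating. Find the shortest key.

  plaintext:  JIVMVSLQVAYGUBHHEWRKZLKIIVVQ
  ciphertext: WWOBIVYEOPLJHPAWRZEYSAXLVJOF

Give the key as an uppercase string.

  i= 0: W-J = 13 → N
  i= 1: W-I = 14 → O
  i= 2: O-V = 19 → T
  i= 3: B-M = 15 → P
  i= 4: I-V = 13 → N
  i= 5: V-S =  3 → D
  i= 6: Y-L = 13 → N
  i= 7: E-Q = 14 → O
  i= 8: O-V = 19 → T
  i= 9: P-A = 15 → P
  i=10: L-Y = 13 → N
  i=11: J-G =  3 → D
  i=12: H-U = 13 → N
  i=13: P-B = 14 → O
  i=14: A-H = 19 → T
  i=15: W-H = 15 → P
  i=16: R-E = 13 → N
  i=17: Z-W =  3 → D
  i=18: E-R = 13 → N
  i=19: Y-K = 14 → O
  i=20: S-Z = 19 → T
  i=21: A-L = 15 → P
  i=22: X-K = 13 → N
  i=23: L-I =  3 → D
  i=24: V-I = 13 → N
  i=25: J-V = 14 → O
  i=26: O-V = 19 → T
  i=27: F-Q = 15 → P
  shifts repeat with period 6: NOTPND

NOTPND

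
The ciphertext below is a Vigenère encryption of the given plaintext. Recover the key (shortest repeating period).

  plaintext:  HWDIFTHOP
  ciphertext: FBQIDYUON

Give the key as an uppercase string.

YFNA

  i= 0: F-H = 24 → Y
  i= 1: B-W =  5 → F
  i= 2: Q-D = 13 → N
  i= 3: I-I =  0 → A
  i= 4: D-F = 24 → Y
  i= 5: Y-T =  5 → F
  i= 6: U-H = 13 → N
  i= 7: O-O =  0 → A
  i= 8: N-P = 24 → Y
  shifts repeat with period 4: YFNA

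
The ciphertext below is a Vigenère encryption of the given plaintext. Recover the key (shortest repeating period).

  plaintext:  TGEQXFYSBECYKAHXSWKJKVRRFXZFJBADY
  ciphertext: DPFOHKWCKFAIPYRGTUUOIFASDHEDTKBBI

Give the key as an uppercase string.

KJBYKFY

  i= 0: D-T = 10 → K
  i= 1: P-G =  9 → J
  i= 2: F-E =  1 → B
  i= 3: O-Q = 24 → Y
  i= 4: H-X = 10 → K
  i= 5: K-F =  5 → F
  i= 6: W-Y = 24 → Y
  i= 7: C-S = 10 → K
  i= 8: K-B =  9 → J
  i= 9: F-E =  1 → B
  i=10: A-C = 24 → Y
  i=11: I-Y = 10 → K
  i=12: P-K =  5 → F
  i=13: Y-A = 24 → Y
  i=14: R-H = 10 → K
  i=15: G-X =  9 → J
  i=16: T-S =  1 → B
  i=17: U-W = 24 → Y
  i=18: U-K = 10 → K
  i=19: O-J =  5 → F
  i=20: I-K = 24 → Y
  i=21: F-V = 10 → K
  i=22: A-R =  9 → J
  i=23: S-R =  1 → B
  i=24: D-F = 24 → Y
  i=25: H-X = 10 → K
  i=26: E-Z =  5 → F
  i=27: D-F = 24 → Y
  i=28: T-J = 10 → K
  i=29: K-B =  9 → J
  i=30: B-A =  1 → B
  i=31: B-D = 24 → Y
  i=32: I-Y = 10 → K
  shifts repeat with period 7: KJBYKFY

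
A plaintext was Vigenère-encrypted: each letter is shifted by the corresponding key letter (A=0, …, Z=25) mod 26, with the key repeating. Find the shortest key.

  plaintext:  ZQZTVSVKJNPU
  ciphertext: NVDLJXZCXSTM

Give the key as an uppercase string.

  i= 0: N-Z = 14 → O
  i= 1: V-Q =  5 → F
  i= 2: D-Z =  4 → E
  i= 3: L-T = 18 → S
  i= 4: J-V = 14 → O
  i= 5: X-S =  5 → F
  i= 6: Z-V =  4 → E
  i= 7: C-K = 18 → S
  i= 8: X-J = 14 → O
  i= 9: S-N =  5 → F
  i=10: T-P =  4 → E
  i=11: M-U = 18 → S
  shifts repeat with period 4: OFES

OFES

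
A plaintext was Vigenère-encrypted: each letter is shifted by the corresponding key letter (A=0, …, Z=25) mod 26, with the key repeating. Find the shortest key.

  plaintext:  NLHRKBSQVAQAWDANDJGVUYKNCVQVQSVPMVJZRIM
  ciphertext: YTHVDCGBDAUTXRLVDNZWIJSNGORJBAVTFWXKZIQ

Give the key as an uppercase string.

  i= 0: Y-N = 11 → L
  i= 1: T-L =  8 → I
  i= 2: H-H =  0 → A
  i= 3: V-R =  4 → E
  i= 4: D-K = 19 → T
  i= 5: C-B =  1 → B
  i= 6: G-S = 14 → O
  i= 7: B-Q = 11 → L
  i= 8: D-V =  8 → I
  i= 9: A-A =  0 → A
  i=10: U-Q =  4 → E
  i=11: T-A = 19 → T
  i=12: X-W =  1 → B
  i=13: R-D = 14 → O
  i=14: L-A = 11 → L
  i=15: V-N =  8 → I
  i=16: D-D =  0 → A
  i=17: N-J =  4 → E
  i=18: Z-G = 19 → T
  i=19: W-V =  1 → B
  i=20: I-U = 14 → O
  i=21: J-Y = 11 → L
  i=22: S-K =  8 → I
  i=23: N-N =  0 → A
  i=24: G-C =  4 → E
  i=25: O-V = 19 → T
  i=26: R-Q =  1 → B
  i=27: J-V = 14 → O
  i=28: B-Q = 11 → L
  i=29: A-S =  8 → I
  i=30: V-V =  0 → A
  i=31: T-P =  4 → E
  i=32: F-M = 19 → T
  i=33: W-V =  1 → B
  i=34: X-J = 14 → O
  i=35: K-Z = 11 → L
  i=36: Z-R =  8 → I
  i=37: I-I =  0 → A
  i=38: Q-M =  4 → E
  shifts repeat with period 7: LIAETBO

LIAETBO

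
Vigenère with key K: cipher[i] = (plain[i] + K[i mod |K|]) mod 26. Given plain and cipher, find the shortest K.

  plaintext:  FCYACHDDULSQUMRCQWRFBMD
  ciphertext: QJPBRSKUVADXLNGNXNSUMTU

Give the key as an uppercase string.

  i= 0: Q-F = 11 → L
  i= 1: J-C =  7 → H
  i= 2: P-Y = 17 → R
  i= 3: B-A =  1 → B
  i= 4: R-C = 15 → P
  i= 5: S-H = 11 → L
  i= 6: K-D =  7 → H
  i= 7: U-D = 17 → R
  i= 8: V-U =  1 → B
  i= 9: A-L = 15 → P
  i=10: D-S = 11 → L
  i=11: X-Q =  7 → H
  i=12: L-U = 17 → R
  i=13: N-M =  1 → B
  i=14: G-R = 15 → P
  i=15: N-C = 11 → L
  i=16: X-Q =  7 → H
  i=17: N-W = 17 → R
  i=18: S-R =  1 → B
  i=19: U-F = 15 → P
  i=20: M-B = 11 → L
  i=21: T-M =  7 → H
  i=22: U-D = 17 → R
  shifts repeat with period 5: LHRBP

LHRBP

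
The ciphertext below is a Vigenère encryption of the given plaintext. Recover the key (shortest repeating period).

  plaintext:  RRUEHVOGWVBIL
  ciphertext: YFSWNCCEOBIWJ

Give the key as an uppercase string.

HOYSG

  i= 0: Y-R =  7 → H
  i= 1: F-R = 14 → O
  i= 2: S-U = 24 → Y
  i= 3: W-E = 18 → S
  i= 4: N-H =  6 → G
  i= 5: C-V =  7 → H
  i= 6: C-O = 14 → O
  i= 7: E-G = 24 → Y
  i= 8: O-W = 18 → S
  i= 9: B-V =  6 → G
  i=10: I-B =  7 → H
  i=11: W-I = 14 → O
  i=12: J-L = 24 → Y
  shifts repeat with period 5: HOYSG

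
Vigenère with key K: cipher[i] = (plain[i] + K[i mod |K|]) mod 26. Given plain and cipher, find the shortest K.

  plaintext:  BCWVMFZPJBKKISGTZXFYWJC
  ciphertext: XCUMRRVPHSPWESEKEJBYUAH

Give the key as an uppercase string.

  i= 0: X-B = 22 → W
  i= 1: C-C =  0 → A
  i= 2: U-W = 24 → Y
  i= 3: M-V = 17 → R
  i= 4: R-M =  5 → F
  i= 5: R-F = 12 → M
  i= 6: V-Z = 22 → W
  i= 7: P-P =  0 → A
  i= 8: H-J = 24 → Y
  i= 9: S-B = 17 → R
  i=10: P-K =  5 → F
  i=11: W-K = 12 → M
  i=12: E-I = 22 → W
  i=13: S-S =  0 → A
  i=14: E-G = 24 → Y
  i=15: K-T = 17 → R
  i=16: E-Z =  5 → F
  i=17: J-X = 12 → M
  i=18: B-F = 22 → W
  i=19: Y-Y =  0 → A
  i=20: U-W = 24 → Y
  i=21: A-J = 17 → R
  i=22: H-C =  5 → F
  shifts repeat with period 6: WAYRFM

WAYRFM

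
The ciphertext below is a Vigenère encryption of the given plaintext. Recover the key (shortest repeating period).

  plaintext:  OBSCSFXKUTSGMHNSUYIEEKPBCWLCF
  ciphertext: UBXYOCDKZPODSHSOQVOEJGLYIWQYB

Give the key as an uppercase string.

GAFWWX

  i= 0: U-O =  6 → G
  i= 1: B-B =  0 → A
  i= 2: X-S =  5 → F
  i= 3: Y-C = 22 → W
  i= 4: O-S = 22 → W
  i= 5: C-F = 23 → X
  i= 6: D-X =  6 → G
  i= 7: K-K =  0 → A
  i= 8: Z-U =  5 → F
  i= 9: P-T = 22 → W
  i=10: O-S = 22 → W
  i=11: D-G = 23 → X
  i=12: S-M =  6 → G
  i=13: H-H =  0 → A
  i=14: S-N =  5 → F
  i=15: O-S = 22 → W
  i=16: Q-U = 22 → W
  i=17: V-Y = 23 → X
  i=18: O-I =  6 → G
  i=19: E-E =  0 → A
  i=20: J-E =  5 → F
  i=21: G-K = 22 → W
  i=22: L-P = 22 → W
  i=23: Y-B = 23 → X
  i=24: I-C =  6 → G
  i=25: W-W =  0 → A
  i=26: Q-L =  5 → F
  i=27: Y-C = 22 → W
  i=28: B-F = 22 → W
  shifts repeat with period 6: GAFWWX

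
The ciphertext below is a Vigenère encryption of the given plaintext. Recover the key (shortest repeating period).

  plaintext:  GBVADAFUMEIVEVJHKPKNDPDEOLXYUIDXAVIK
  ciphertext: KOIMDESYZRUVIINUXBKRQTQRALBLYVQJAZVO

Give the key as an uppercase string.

ENNMAEN

  i= 0: K-G =  4 → E
  i= 1: O-B = 13 → N
  i= 2: I-V = 13 → N
  i= 3: M-A = 12 → M
  i= 4: D-D =  0 → A
  i= 5: E-A =  4 → E
  i= 6: S-F = 13 → N
  i= 7: Y-U =  4 → E
  i= 8: Z-M = 13 → N
  i= 9: R-E = 13 → N
  i=10: U-I = 12 → M
  i=11: V-V =  0 → A
  i=12: I-E =  4 → E
  i=13: I-V = 13 → N
  i=14: N-J =  4 → E
  i=15: U-H = 13 → N
  i=16: X-K = 13 → N
  i=17: B-P = 12 → M
  i=18: K-K =  0 → A
  i=19: R-N =  4 → E
  i=20: Q-D = 13 → N
  i=21: T-P =  4 → E
  i=22: Q-D = 13 → N
  i=23: R-E = 13 → N
  i=24: A-O = 12 → M
  i=25: L-L =  0 → A
  i=26: B-X =  4 → E
  i=27: L-Y = 13 → N
  i=28: Y-U =  4 → E
  i=29: V-I = 13 → N
  i=30: Q-D = 13 → N
  i=31: J-X = 12 → M
  i=32: A-A =  0 → A
  i=33: Z-V =  4 → E
  i=34: V-I = 13 → N
  i=35: O-K =  4 → E
  shifts repeat with period 7: ENNMAEN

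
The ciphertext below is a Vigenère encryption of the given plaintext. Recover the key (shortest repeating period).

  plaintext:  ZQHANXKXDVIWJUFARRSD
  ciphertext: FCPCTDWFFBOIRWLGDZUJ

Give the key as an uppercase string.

GMICG

  i= 0: F-Z =  6 → G
  i= 1: C-Q = 12 → M
  i= 2: P-H =  8 → I
  i= 3: C-A =  2 → C
  i= 4: T-N =  6 → G
  i= 5: D-X =  6 → G
  i= 6: W-K = 12 → M
  i= 7: F-X =  8 → I
  i= 8: F-D =  2 → C
  i= 9: B-V =  6 → G
  i=10: O-I =  6 → G
  i=11: I-W = 12 → M
  i=12: R-J =  8 → I
  i=13: W-U =  2 → C
  i=14: L-F =  6 → G
  i=15: G-A =  6 → G
  i=16: D-R = 12 → M
  i=17: Z-R =  8 → I
  i=18: U-S =  2 → C
  i=19: J-D =  6 → G
  shifts repeat with period 5: GMICG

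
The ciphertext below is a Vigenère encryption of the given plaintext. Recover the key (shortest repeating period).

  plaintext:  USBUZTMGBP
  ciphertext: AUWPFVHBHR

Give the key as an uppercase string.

GCVV

  i= 0: A-U =  6 → G
  i= 1: U-S =  2 → C
  i= 2: W-B = 21 → V
  i= 3: P-U = 21 → V
  i= 4: F-Z =  6 → G
  i= 5: V-T =  2 → C
  i= 6: H-M = 21 → V
  i= 7: B-G = 21 → V
  i= 8: H-B =  6 → G
  i= 9: R-P =  2 → C
  shifts repeat with period 4: GCVV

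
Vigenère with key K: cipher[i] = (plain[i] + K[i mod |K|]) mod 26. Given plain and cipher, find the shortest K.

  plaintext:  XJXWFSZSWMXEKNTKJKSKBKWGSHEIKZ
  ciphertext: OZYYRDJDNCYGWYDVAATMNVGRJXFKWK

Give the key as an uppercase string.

RQBCMLKL

  i= 0: O-X = 17 → R
  i= 1: Z-J = 16 → Q
  i= 2: Y-X =  1 → B
  i= 3: Y-W =  2 → C
  i= 4: R-F = 12 → M
  i= 5: D-S = 11 → L
  i= 6: J-Z = 10 → K
  i= 7: D-S = 11 → L
  i= 8: N-W = 17 → R
  i= 9: C-M = 16 → Q
  i=10: Y-X =  1 → B
  i=11: G-E =  2 → C
  i=12: W-K = 12 → M
  i=13: Y-N = 11 → L
  i=14: D-T = 10 → K
  i=15: V-K = 11 → L
  i=16: A-J = 17 → R
  i=17: A-K = 16 → Q
  i=18: T-S =  1 → B
  i=19: M-K =  2 → C
  i=20: N-B = 12 → M
  i=21: V-K = 11 → L
  i=22: G-W = 10 → K
  i=23: R-G = 11 → L
  i=24: J-S = 17 → R
  i=25: X-H = 16 → Q
  i=26: F-E =  1 → B
  i=27: K-I =  2 → C
  i=28: W-K = 12 → M
  i=29: K-Z = 11 → L
  shifts repeat with period 8: RQBCMLKL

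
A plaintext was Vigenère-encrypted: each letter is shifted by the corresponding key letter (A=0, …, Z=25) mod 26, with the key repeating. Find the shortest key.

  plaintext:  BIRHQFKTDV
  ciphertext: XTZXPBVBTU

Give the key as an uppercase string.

  i= 0: X-B = 22 → W
  i= 1: T-I = 11 → L
  i= 2: Z-R =  8 → I
  i= 3: X-H = 16 → Q
  i= 4: P-Q = 25 → Z
  i= 5: B-F = 22 → W
  i= 6: V-K = 11 → L
  i= 7: B-T =  8 → I
  i= 8: T-D = 16 → Q
  i= 9: U-V = 25 → Z
  shifts repeat with period 5: WLIQZ

WLIQZ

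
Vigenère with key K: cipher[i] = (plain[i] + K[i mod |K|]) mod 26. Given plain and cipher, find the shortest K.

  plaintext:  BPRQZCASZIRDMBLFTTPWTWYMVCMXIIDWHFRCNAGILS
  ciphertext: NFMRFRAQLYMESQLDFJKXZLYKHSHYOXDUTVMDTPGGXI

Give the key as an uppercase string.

MQVBGPAY

  i= 0: N-B = 12 → M
  i= 1: F-P = 16 → Q
  i= 2: M-R = 21 → V
  i= 3: R-Q =  1 → B
  i= 4: F-Z =  6 → G
  i= 5: R-C = 15 → P
  i= 6: A-A =  0 → A
  i= 7: Q-S = 24 → Y
  i= 8: L-Z = 12 → M
  i= 9: Y-I = 16 → Q
  i=10: M-R = 21 → V
  i=11: E-D =  1 → B
  i=12: S-M =  6 → G
  i=13: Q-B = 15 → P
  i=14: L-L =  0 → A
  i=15: D-F = 24 → Y
  i=16: F-T = 12 → M
  i=17: J-T = 16 → Q
  i=18: K-P = 21 → V
  i=19: X-W =  1 → B
  i=20: Z-T =  6 → G
  i=21: L-W = 15 → P
  i=22: Y-Y =  0 → A
  i=23: K-M = 24 → Y
  i=24: H-V = 12 → M
  i=25: S-C = 16 → Q
  i=26: H-M = 21 → V
  i=27: Y-X =  1 → B
  i=28: O-I =  6 → G
  i=29: X-I = 15 → P
  i=30: D-D =  0 → A
  i=31: U-W = 24 → Y
  i=32: T-H = 12 → M
  i=33: V-F = 16 → Q
  i=34: M-R = 21 → V
  i=35: D-C =  1 → B
  i=36: T-N =  6 → G
  i=37: P-A = 15 → P
  i=38: G-G =  0 → A
  i=39: G-I = 24 → Y
  i=40: X-L = 12 → M
  i=41: I-S = 16 → Q
  shifts repeat with period 8: MQVBGPAY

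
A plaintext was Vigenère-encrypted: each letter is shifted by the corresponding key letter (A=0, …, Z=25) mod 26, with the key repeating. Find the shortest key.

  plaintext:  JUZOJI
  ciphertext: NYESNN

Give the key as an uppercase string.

  i= 0: N-J =  4 → E
  i= 1: Y-U =  4 → E
  i= 2: E-Z =  5 → F
  i= 3: S-O =  4 → E
  i= 4: N-J =  4 → E
  i= 5: N-I =  5 → F
  shifts repeat with period 3: EEF

EEF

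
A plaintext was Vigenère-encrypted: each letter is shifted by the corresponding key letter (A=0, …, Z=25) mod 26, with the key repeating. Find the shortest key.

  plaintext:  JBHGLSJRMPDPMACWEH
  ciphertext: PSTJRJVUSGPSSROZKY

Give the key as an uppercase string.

GRMD

  i= 0: P-J =  6 → G
  i= 1: S-B = 17 → R
  i= 2: T-H = 12 → M
  i= 3: J-G =  3 → D
  i= 4: R-L =  6 → G
  i= 5: J-S = 17 → R
  i= 6: V-J = 12 → M
  i= 7: U-R =  3 → D
  i= 8: S-M =  6 → G
  i= 9: G-P = 17 → R
  i=10: P-D = 12 → M
  i=11: S-P =  3 → D
  i=12: S-M =  6 → G
  i=13: R-A = 17 → R
  i=14: O-C = 12 → M
  i=15: Z-W =  3 → D
  i=16: K-E =  6 → G
  i=17: Y-H = 17 → R
  shifts repeat with period 4: GRMD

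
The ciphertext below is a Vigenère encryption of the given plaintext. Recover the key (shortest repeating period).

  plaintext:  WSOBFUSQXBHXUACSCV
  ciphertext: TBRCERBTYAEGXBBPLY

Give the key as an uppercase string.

  i= 0: T-W = 23 → X
  i= 1: B-S =  9 → J
  i= 2: R-O =  3 → D
  i= 3: C-B =  1 → B
  i= 4: E-F = 25 → Z
  i= 5: R-U = 23 → X
  i= 6: B-S =  9 → J
  i= 7: T-Q =  3 → D
  i= 8: Y-X =  1 → B
  i= 9: A-B = 25 → Z
  i=10: E-H = 23 → X
  i=11: G-X =  9 → J
  i=12: X-U =  3 → D
  i=13: B-A =  1 → B
  i=14: B-C = 25 → Z
  i=15: P-S = 23 → X
  i=16: L-C =  9 → J
  i=17: Y-V =  3 → D
  shifts repeat with period 5: XJDBZ

XJDBZ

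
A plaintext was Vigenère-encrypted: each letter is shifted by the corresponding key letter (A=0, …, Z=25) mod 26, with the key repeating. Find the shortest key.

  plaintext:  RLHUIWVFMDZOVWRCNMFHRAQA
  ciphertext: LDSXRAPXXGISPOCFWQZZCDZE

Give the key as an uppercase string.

USLDJE

  i= 0: L-R = 20 → U
  i= 1: D-L = 18 → S
  i= 2: S-H = 11 → L
  i= 3: X-U =  3 → D
  i= 4: R-I =  9 → J
  i= 5: A-W =  4 → E
  i= 6: P-V = 20 → U
  i= 7: X-F = 18 → S
  i= 8: X-M = 11 → L
  i= 9: G-D =  3 → D
  i=10: I-Z =  9 → J
  i=11: S-O =  4 → E
  i=12: P-V = 20 → U
  i=13: O-W = 18 → S
  i=14: C-R = 11 → L
  i=15: F-C =  3 → D
  i=16: W-N =  9 → J
  i=17: Q-M =  4 → E
  i=18: Z-F = 20 → U
  i=19: Z-H = 18 → S
  i=20: C-R = 11 → L
  i=21: D-A =  3 → D
  i=22: Z-Q =  9 → J
  i=23: E-A =  4 → E
  shifts repeat with period 6: USLDJE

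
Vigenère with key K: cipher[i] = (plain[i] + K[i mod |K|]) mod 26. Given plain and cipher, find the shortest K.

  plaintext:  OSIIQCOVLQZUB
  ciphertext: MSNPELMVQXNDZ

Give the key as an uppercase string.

YAFHOJ

  i= 0: M-O = 24 → Y
  i= 1: S-S =  0 → A
  i= 2: N-I =  5 → F
  i= 3: P-I =  7 → H
  i= 4: E-Q = 14 → O
  i= 5: L-C =  9 → J
  i= 6: M-O = 24 → Y
  i= 7: V-V =  0 → A
  i= 8: Q-L =  5 → F
  i= 9: X-Q =  7 → H
  i=10: N-Z = 14 → O
  i=11: D-U =  9 → J
  i=12: Z-B = 24 → Y
  shifts repeat with period 6: YAFHOJ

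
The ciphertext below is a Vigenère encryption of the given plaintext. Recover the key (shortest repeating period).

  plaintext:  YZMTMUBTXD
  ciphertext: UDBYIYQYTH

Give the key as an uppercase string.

  i= 0: U-Y = 22 → W
  i= 1: D-Z =  4 → E
  i= 2: B-M = 15 → P
  i= 3: Y-T =  5 → F
  i= 4: I-M = 22 → W
  i= 5: Y-U =  4 → E
  i= 6: Q-B = 15 → P
  i= 7: Y-T =  5 → F
  i= 8: T-X = 22 → W
  i= 9: H-D =  4 → E
  shifts repeat with period 4: WEPF

WEPF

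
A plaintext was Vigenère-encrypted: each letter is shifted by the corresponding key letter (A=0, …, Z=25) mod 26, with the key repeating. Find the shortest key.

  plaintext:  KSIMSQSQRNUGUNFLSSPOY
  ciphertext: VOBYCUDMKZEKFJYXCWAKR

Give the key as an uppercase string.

  i= 0: V-K = 11 → L
  i= 1: O-S = 22 → W
  i= 2: B-I = 19 → T
  i= 3: Y-M = 12 → M
  i= 4: C-S = 10 → K
  i= 5: U-Q =  4 → E
  i= 6: D-S = 11 → L
  i= 7: M-Q = 22 → W
  i= 8: K-R = 19 → T
  i= 9: Z-N = 12 → M
  i=10: E-U = 10 → K
  i=11: K-G =  4 → E
  i=12: F-U = 11 → L
  i=13: J-N = 22 → W
  i=14: Y-F = 19 → T
  i=15: X-L = 12 → M
  i=16: C-S = 10 → K
  i=17: W-S =  4 → E
  i=18: A-P = 11 → L
  i=19: K-O = 22 → W
  i=20: R-Y = 19 → T
  shifts repeat with period 6: LWTMKE

LWTMKE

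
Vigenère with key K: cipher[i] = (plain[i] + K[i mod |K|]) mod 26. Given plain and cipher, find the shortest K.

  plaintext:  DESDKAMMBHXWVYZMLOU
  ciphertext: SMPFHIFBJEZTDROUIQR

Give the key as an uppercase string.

  i= 0: S-D = 15 → P
  i= 1: M-E =  8 → I
  i= 2: P-S = 23 → X
  i= 3: F-D =  2 → C
  i= 4: H-K = 23 → X
  i= 5: I-A =  8 → I
  i= 6: F-M = 19 → T
  i= 7: B-M = 15 → P
  i= 8: J-B =  8 → I
  i= 9: E-H = 23 → X
  i=10: Z-X =  2 → C
  i=11: T-W = 23 → X
  i=12: D-V =  8 → I
  i=13: R-Y = 19 → T
  i=14: O-Z = 15 → P
  i=15: U-M =  8 → I
  i=16: I-L = 23 → X
  i=17: Q-O =  2 → C
  i=18: R-U = 23 → X
  shifts repeat with period 7: PIXCXIT

PIXCXIT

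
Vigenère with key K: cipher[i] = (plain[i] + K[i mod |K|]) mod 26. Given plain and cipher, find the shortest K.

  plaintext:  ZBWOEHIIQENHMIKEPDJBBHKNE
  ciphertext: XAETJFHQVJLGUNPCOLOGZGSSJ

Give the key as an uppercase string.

YZIFF

  i= 0: X-Z = 24 → Y
  i= 1: A-B = 25 → Z
  i= 2: E-W =  8 → I
  i= 3: T-O =  5 → F
  i= 4: J-E =  5 → F
  i= 5: F-H = 24 → Y
  i= 6: H-I = 25 → Z
  i= 7: Q-I =  8 → I
  i= 8: V-Q =  5 → F
  i= 9: J-E =  5 → F
  i=10: L-N = 24 → Y
  i=11: G-H = 25 → Z
  i=12: U-M =  8 → I
  i=13: N-I =  5 → F
  i=14: P-K =  5 → F
  i=15: C-E = 24 → Y
  i=16: O-P = 25 → Z
  i=17: L-D =  8 → I
  i=18: O-J =  5 → F
  i=19: G-B =  5 → F
  i=20: Z-B = 24 → Y
  i=21: G-H = 25 → Z
  i=22: S-K =  8 → I
  i=23: S-N =  5 → F
  i=24: J-E =  5 → F
  shifts repeat with period 5: YZIFF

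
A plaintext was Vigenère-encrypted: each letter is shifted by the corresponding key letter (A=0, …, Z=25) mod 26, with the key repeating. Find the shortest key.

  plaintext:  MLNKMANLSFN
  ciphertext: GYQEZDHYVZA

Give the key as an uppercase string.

UND

  i= 0: G-M = 20 → U
  i= 1: Y-L = 13 → N
  i= 2: Q-N =  3 → D
  i= 3: E-K = 20 → U
  i= 4: Z-M = 13 → N
  i= 5: D-A =  3 → D
  i= 6: H-N = 20 → U
  i= 7: Y-L = 13 → N
  i= 8: V-S =  3 → D
  i= 9: Z-F = 20 → U
  i=10: A-N = 13 → N
  shifts repeat with period 3: UND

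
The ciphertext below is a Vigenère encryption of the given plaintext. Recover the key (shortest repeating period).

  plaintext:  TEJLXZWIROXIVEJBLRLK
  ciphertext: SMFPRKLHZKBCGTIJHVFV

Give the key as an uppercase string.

ZIWEULP

  i= 0: S-T = 25 → Z
  i= 1: M-E =  8 → I
  i= 2: F-J = 22 → W
  i= 3: P-L =  4 → E
  i= 4: R-X = 20 → U
  i= 5: K-Z = 11 → L
  i= 6: L-W = 15 → P
  i= 7: H-I = 25 → Z
  i= 8: Z-R =  8 → I
  i= 9: K-O = 22 → W
  i=10: B-X =  4 → E
  i=11: C-I = 20 → U
  i=12: G-V = 11 → L
  i=13: T-E = 15 → P
  i=14: I-J = 25 → Z
  i=15: J-B =  8 → I
  i=16: H-L = 22 → W
  i=17: V-R =  4 → E
  i=18: F-L = 20 → U
  i=19: V-K = 11 → L
  shifts repeat with period 7: ZIWEULP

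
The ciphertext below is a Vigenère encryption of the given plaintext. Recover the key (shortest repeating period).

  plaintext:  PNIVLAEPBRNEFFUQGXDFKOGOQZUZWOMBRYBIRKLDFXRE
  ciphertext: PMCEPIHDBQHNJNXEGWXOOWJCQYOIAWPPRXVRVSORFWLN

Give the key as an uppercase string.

  i= 0: P-P =  0 → A
  i= 1: M-N = 25 → Z
  i= 2: C-I = 20 → U
  i= 3: E-V =  9 → J
  i= 4: P-L =  4 → E
  i= 5: I-A =  8 → I
  i= 6: H-E =  3 → D
  i= 7: D-P = 14 → O
  i= 8: B-B =  0 → A
  i= 9: Q-R = 25 → Z
  i=10: H-N = 20 → U
  i=11: N-E =  9 → J
  i=12: J-F =  4 → E
  i=13: N-F =  8 → I
  i=14: X-U =  3 → D
  i=15: E-Q = 14 → O
  i=16: G-G =  0 → A
  i=17: W-X = 25 → Z
  i=18: X-D = 20 → U
  i=19: O-F =  9 → J
  i=20: O-K =  4 → E
  i=21: W-O =  8 → I
  i=22: J-G =  3 → D
  i=23: C-O = 14 → O
  i=24: Q-Q =  0 → A
  i=25: Y-Z = 25 → Z
  i=26: O-U = 20 → U
  i=27: I-Z =  9 → J
  i=28: A-W =  4 → E
  i=29: W-O =  8 → I
  i=30: P-M =  3 → D
  i=31: P-B = 14 → O
  i=32: R-R =  0 → A
  i=33: X-Y = 25 → Z
  i=34: V-B = 20 → U
  i=35: R-I =  9 → J
  i=36: V-R =  4 → E
  i=37: S-K =  8 → I
  i=38: O-L =  3 → D
  i=39: R-D = 14 → O
  i=40: F-F =  0 → A
  i=41: W-X = 25 → Z
  i=42: L-R = 20 → U
  i=43: N-E =  9 → J
  shifts repeat with period 8: AZUJEIDO

AZUJEIDO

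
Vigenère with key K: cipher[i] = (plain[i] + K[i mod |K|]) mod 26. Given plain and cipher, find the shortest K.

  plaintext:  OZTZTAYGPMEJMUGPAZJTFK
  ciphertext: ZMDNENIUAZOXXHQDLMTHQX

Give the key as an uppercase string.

LNKO

  i= 0: Z-O = 11 → L
  i= 1: M-Z = 13 → N
  i= 2: D-T = 10 → K
  i= 3: N-Z = 14 → O
  i= 4: E-T = 11 → L
  i= 5: N-A = 13 → N
  i= 6: I-Y = 10 → K
  i= 7: U-G = 14 → O
  i= 8: A-P = 11 → L
  i= 9: Z-M = 13 → N
  i=10: O-E = 10 → K
  i=11: X-J = 14 → O
  i=12: X-M = 11 → L
  i=13: H-U = 13 → N
  i=14: Q-G = 10 → K
  i=15: D-P = 14 → O
  i=16: L-A = 11 → L
  i=17: M-Z = 13 → N
  i=18: T-J = 10 → K
  i=19: H-T = 14 → O
  i=20: Q-F = 11 → L
  i=21: X-K = 13 → N
  shifts repeat with period 4: LNKO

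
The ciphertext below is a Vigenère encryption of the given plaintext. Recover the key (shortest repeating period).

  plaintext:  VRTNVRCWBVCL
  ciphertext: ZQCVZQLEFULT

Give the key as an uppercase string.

  i= 0: Z-V =  4 → E
  i= 1: Q-R = 25 → Z
  i= 2: C-T =  9 → J
  i= 3: V-N =  8 → I
  i= 4: Z-V =  4 → E
  i= 5: Q-R = 25 → Z
  i= 6: L-C =  9 → J
  i= 7: E-W =  8 → I
  i= 8: F-B =  4 → E
  i= 9: U-V = 25 → Z
  i=10: L-C =  9 → J
  i=11: T-L =  8 → I
  shifts repeat with period 4: EZJI

EZJI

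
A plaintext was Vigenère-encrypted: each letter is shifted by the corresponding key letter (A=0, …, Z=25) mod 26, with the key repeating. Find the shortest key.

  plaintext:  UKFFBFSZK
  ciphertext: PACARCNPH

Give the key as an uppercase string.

  i= 0: P-U = 21 → V
  i= 1: A-K = 16 → Q
  i= 2: C-F = 23 → X
  i= 3: A-F = 21 → V
  i= 4: R-B = 16 → Q
  i= 5: C-F = 23 → X
  i= 6: N-S = 21 → V
  i= 7: P-Z = 16 → Q
  i= 8: H-K = 23 → X
  shifts repeat with period 3: VQX

VQX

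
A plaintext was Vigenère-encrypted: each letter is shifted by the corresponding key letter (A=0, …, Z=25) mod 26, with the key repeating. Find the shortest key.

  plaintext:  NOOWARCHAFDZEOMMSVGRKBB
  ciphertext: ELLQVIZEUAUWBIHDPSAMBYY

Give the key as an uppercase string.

  i= 0: E-N = 17 → R
  i= 1: L-O = 23 → X
  i= 2: L-O = 23 → X
  i= 3: Q-W = 20 → U
  i= 4: V-A = 21 → V
  i= 5: I-R = 17 → R
  i= 6: Z-C = 23 → X
  i= 7: E-H = 23 → X
  i= 8: U-A = 20 → U
  i= 9: A-F = 21 → V
  i=10: U-D = 17 → R
  i=11: W-Z = 23 → X
  i=12: B-E = 23 → X
  i=13: I-O = 20 → U
  i=14: H-M = 21 → V
  i=15: D-M = 17 → R
  i=16: P-S = 23 → X
  i=17: S-V = 23 → X
  i=18: A-G = 20 → U
  i=19: M-R = 21 → V
  i=20: B-K = 17 → R
  i=21: Y-B = 23 → X
  i=22: Y-B = 23 → X
  shifts repeat with period 5: RXXUV

RXXUV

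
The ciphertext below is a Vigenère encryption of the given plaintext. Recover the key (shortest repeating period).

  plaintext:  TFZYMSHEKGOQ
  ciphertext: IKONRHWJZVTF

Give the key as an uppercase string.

  i= 0: I-T = 15 → P
  i= 1: K-F =  5 → F
  i= 2: O-Z = 15 → P
  i= 3: N-Y = 15 → P
  i= 4: R-M =  5 → F
  i= 5: H-S = 15 → P
  i= 6: W-H = 15 → P
  i= 7: J-E =  5 → F
  i= 8: Z-K = 15 → P
  i= 9: V-G = 15 → P
  i=10: T-O =  5 → F
  i=11: F-Q = 15 → P
  shifts repeat with period 3: PFP

PFP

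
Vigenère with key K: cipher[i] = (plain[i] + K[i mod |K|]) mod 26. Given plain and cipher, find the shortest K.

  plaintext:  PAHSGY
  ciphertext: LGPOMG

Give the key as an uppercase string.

  i= 0: L-P = 22 → W
  i= 1: G-A =  6 → G
  i= 2: P-H =  8 → I
  i= 3: O-S = 22 → W
  i= 4: M-G =  6 → G
  i= 5: G-Y =  8 → I
  shifts repeat with period 3: WGI

WGI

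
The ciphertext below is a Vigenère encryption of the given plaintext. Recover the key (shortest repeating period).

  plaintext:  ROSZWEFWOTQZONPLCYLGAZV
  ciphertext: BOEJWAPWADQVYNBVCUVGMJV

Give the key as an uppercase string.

KAMKAW

  i= 0: B-R = 10 → K
  i= 1: O-O =  0 → A
  i= 2: E-S = 12 → M
  i= 3: J-Z = 10 → K
  i= 4: W-W =  0 → A
  i= 5: A-E = 22 → W
  i= 6: P-F = 10 → K
  i= 7: W-W =  0 → A
  i= 8: A-O = 12 → M
  i= 9: D-T = 10 → K
  i=10: Q-Q =  0 → A
  i=11: V-Z = 22 → W
  i=12: Y-O = 10 → K
  i=13: N-N =  0 → A
  i=14: B-P = 12 → M
  i=15: V-L = 10 → K
  i=16: C-C =  0 → A
  i=17: U-Y = 22 → W
  i=18: V-L = 10 → K
  i=19: G-G =  0 → A
  i=20: M-A = 12 → M
  i=21: J-Z = 10 → K
  i=22: V-V =  0 → A
  shifts repeat with period 6: KAMKAW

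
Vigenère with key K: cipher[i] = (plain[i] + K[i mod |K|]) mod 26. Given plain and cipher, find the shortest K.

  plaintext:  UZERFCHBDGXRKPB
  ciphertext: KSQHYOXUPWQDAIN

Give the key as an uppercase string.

  i= 0: K-U = 16 → Q
  i= 1: S-Z = 19 → T
  i= 2: Q-E = 12 → M
  i= 3: H-R = 16 → Q
  i= 4: Y-F = 19 → T
  i= 5: O-C = 12 → M
  i= 6: X-H = 16 → Q
  i= 7: U-B = 19 → T
  i= 8: P-D = 12 → M
  i= 9: W-G = 16 → Q
  i=10: Q-X = 19 → T
  i=11: D-R = 12 → M
  i=12: A-K = 16 → Q
  i=13: I-P = 19 → T
  i=14: N-B = 12 → M
  shifts repeat with period 3: QTM

QTM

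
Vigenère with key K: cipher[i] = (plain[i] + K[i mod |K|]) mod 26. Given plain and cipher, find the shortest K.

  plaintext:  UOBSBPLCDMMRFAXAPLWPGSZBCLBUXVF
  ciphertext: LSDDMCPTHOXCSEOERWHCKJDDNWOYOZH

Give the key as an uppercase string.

RECLLNE

  i= 0: L-U = 17 → R
  i= 1: S-O =  4 → E
  i= 2: D-B =  2 → C
  i= 3: D-S = 11 → L
  i= 4: M-B = 11 → L
  i= 5: C-P = 13 → N
  i= 6: P-L =  4 → E
  i= 7: T-C = 17 → R
  i= 8: H-D =  4 → E
  i= 9: O-M =  2 → C
  i=10: X-M = 11 → L
  i=11: C-R = 11 → L
  i=12: S-F = 13 → N
  i=13: E-A =  4 → E
  i=14: O-X = 17 → R
  i=15: E-A =  4 → E
  i=16: R-P =  2 → C
  i=17: W-L = 11 → L
  i=18: H-W = 11 → L
  i=19: C-P = 13 → N
  i=20: K-G =  4 → E
  i=21: J-S = 17 → R
  i=22: D-Z =  4 → E
  i=23: D-B =  2 → C
  i=24: N-C = 11 → L
  i=25: W-L = 11 → L
  i=26: O-B = 13 → N
  i=27: Y-U =  4 → E
  i=28: O-X = 17 → R
  i=29: Z-V =  4 → E
  i=30: H-F =  2 → C
  shifts repeat with period 7: RECLLNE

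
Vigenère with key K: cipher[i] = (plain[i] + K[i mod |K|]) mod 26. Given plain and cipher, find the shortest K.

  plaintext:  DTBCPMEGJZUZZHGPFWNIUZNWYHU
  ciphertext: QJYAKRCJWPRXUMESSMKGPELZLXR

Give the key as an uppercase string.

NQXYVFYD

  i= 0: Q-D = 13 → N
  i= 1: J-T = 16 → Q
  i= 2: Y-B = 23 → X
  i= 3: A-C = 24 → Y
  i= 4: K-P = 21 → V
  i= 5: R-M =  5 → F
  i= 6: C-E = 24 → Y
  i= 7: J-G =  3 → D
  i= 8: W-J = 13 → N
  i= 9: P-Z = 16 → Q
  i=10: R-U = 23 → X
  i=11: X-Z = 24 → Y
  i=12: U-Z = 21 → V
  i=13: M-H =  5 → F
  i=14: E-G = 24 → Y
  i=15: S-P =  3 → D
  i=16: S-F = 13 → N
  i=17: M-W = 16 → Q
  i=18: K-N = 23 → X
  i=19: G-I = 24 → Y
  i=20: P-U = 21 → V
  i=21: E-Z =  5 → F
  i=22: L-N = 24 → Y
  i=23: Z-W =  3 → D
  i=24: L-Y = 13 → N
  i=25: X-H = 16 → Q
  i=26: R-U = 23 → X
  shifts repeat with period 8: NQXYVFYD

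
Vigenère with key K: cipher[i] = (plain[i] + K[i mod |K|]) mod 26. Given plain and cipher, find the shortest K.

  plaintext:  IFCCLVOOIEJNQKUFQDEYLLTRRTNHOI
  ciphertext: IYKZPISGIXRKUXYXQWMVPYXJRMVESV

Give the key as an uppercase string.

  i= 0: I-I =  0 → A
  i= 1: Y-F = 19 → T
  i= 2: K-C =  8 → I
  i= 3: Z-C = 23 → X
  i= 4: P-L =  4 → E
  i= 5: I-V = 13 → N
  i= 6: S-O =  4 → E
  i= 7: G-O = 18 → S
  i= 8: I-I =  0 → A
  i= 9: X-E = 19 → T
  i=10: R-J =  8 → I
  i=11: K-N = 23 → X
  i=12: U-Q =  4 → E
  i=13: X-K = 13 → N
  i=14: Y-U =  4 → E
  i=15: X-F = 18 → S
  i=16: Q-Q =  0 → A
  i=17: W-D = 19 → T
  i=18: M-E =  8 → I
  i=19: V-Y = 23 → X
  i=20: P-L =  4 → E
  i=21: Y-L = 13 → N
  i=22: X-T =  4 → E
  i=23: J-R = 18 → S
  i=24: R-R =  0 → A
  i=25: M-T = 19 → T
  i=26: V-N =  8 → I
  i=27: E-H = 23 → X
  i=28: S-O =  4 → E
  i=29: V-I = 13 → N
  shifts repeat with period 8: ATIXENES

ATIXENES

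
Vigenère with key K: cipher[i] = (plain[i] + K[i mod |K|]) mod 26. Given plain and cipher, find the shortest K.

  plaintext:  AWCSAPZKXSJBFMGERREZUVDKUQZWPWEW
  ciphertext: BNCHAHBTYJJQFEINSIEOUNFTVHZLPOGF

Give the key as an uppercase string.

  i= 0: B-A =  1 → B
  i= 1: N-W = 17 → R
  i= 2: C-C =  0 → A
  i= 3: H-S = 15 → P
  i= 4: A-A =  0 → A
  i= 5: H-P = 18 → S
  i= 6: B-Z =  2 → C
  i= 7: T-K =  9 → J
  i= 8: Y-X =  1 → B
  i= 9: J-S = 17 → R
  i=10: J-J =  0 → A
  i=11: Q-B = 15 → P
  i=12: F-F =  0 → A
  i=13: E-M = 18 → S
  i=14: I-G =  2 → C
  i=15: N-E =  9 → J
  i=16: S-R =  1 → B
  i=17: I-R = 17 → R
  i=18: E-E =  0 → A
  i=19: O-Z = 15 → P
  i=20: U-U =  0 → A
  i=21: N-V = 18 → S
  i=22: F-D =  2 → C
  i=23: T-K =  9 → J
  i=24: V-U =  1 → B
  i=25: H-Q = 17 → R
  i=26: Z-Z =  0 → A
  i=27: L-W = 15 → P
  i=28: P-P =  0 → A
  i=29: O-W = 18 → S
  i=30: G-E =  2 → C
  i=31: F-W =  9 → J
  shifts repeat with period 8: BRAPASCJ

BRAPASCJ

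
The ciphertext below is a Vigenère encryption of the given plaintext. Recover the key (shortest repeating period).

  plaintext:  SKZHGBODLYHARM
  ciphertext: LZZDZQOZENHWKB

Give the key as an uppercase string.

TPAW

  i= 0: L-S = 19 → T
  i= 1: Z-K = 15 → P
  i= 2: Z-Z =  0 → A
  i= 3: D-H = 22 → W
  i= 4: Z-G = 19 → T
  i= 5: Q-B = 15 → P
  i= 6: O-O =  0 → A
  i= 7: Z-D = 22 → W
  i= 8: E-L = 19 → T
  i= 9: N-Y = 15 → P
  i=10: H-H =  0 → A
  i=11: W-A = 22 → W
  i=12: K-R = 19 → T
  i=13: B-M = 15 → P
  shifts repeat with period 4: TPAW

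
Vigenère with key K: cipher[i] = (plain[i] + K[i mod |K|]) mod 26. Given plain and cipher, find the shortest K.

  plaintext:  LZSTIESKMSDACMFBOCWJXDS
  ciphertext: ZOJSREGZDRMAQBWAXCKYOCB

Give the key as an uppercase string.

OPRZJA

  i= 0: Z-L = 14 → O
  i= 1: O-Z = 15 → P
  i= 2: J-S = 17 → R
  i= 3: S-T = 25 → Z
  i= 4: R-I =  9 → J
  i= 5: E-E =  0 → A
  i= 6: G-S = 14 → O
  i= 7: Z-K = 15 → P
  i= 8: D-M = 17 → R
  i= 9: R-S = 25 → Z
  i=10: M-D =  9 → J
  i=11: A-A =  0 → A
  i=12: Q-C = 14 → O
  i=13: B-M = 15 → P
  i=14: W-F = 17 → R
  i=15: A-B = 25 → Z
  i=16: X-O =  9 → J
  i=17: C-C =  0 → A
  i=18: K-W = 14 → O
  i=19: Y-J = 15 → P
  i=20: O-X = 17 → R
  i=21: C-D = 25 → Z
  i=22: B-S =  9 → J
  shifts repeat with period 6: OPRZJA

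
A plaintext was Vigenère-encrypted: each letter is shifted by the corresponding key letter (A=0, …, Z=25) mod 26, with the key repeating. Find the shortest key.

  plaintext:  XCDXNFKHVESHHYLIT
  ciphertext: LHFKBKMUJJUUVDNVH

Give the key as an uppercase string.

  i= 0: L-X = 14 → O
  i= 1: H-C =  5 → F
  i= 2: F-D =  2 → C
  i= 3: K-X = 13 → N
  i= 4: B-N = 14 → O
  i= 5: K-F =  5 → F
  i= 6: M-K =  2 → C
  i= 7: U-H = 13 → N
  i= 8: J-V = 14 → O
  i= 9: J-E =  5 → F
  i=10: U-S =  2 → C
  i=11: U-H = 13 → N
  i=12: V-H = 14 → O
  i=13: D-Y =  5 → F
  i=14: N-L =  2 → C
  i=15: V-I = 13 → N
  i=16: H-T = 14 → O
  shifts repeat with period 4: OFCN

OFCN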